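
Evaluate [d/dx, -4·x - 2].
-4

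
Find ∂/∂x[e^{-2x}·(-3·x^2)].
6 x \left(x - 1\right) e^{- 2 x}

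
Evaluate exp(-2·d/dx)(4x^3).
4 x^{3} - 24 x^{2} + 48 x - 32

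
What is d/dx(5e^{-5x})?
- 25 e^{- 5 x}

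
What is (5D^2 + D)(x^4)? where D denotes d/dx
4 x^{2} \left(x + 15\right)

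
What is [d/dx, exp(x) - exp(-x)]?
2 \cosh{\left(x \right)}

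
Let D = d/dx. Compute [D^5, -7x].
-35D^{4}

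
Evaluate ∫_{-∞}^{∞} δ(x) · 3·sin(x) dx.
0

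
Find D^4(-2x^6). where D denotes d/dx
- 720 x^{2}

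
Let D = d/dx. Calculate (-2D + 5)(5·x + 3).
25 x + 5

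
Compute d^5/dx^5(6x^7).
15120 x^{2}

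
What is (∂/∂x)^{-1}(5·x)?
\frac{5 x^{2}}{2}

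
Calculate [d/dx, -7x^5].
- 35 x^{4}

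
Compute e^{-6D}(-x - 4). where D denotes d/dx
2 - x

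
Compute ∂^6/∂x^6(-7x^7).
- 35280 x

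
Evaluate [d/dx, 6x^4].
24 x^{3}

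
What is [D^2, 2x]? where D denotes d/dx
4D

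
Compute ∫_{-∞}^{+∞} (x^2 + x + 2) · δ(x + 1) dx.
2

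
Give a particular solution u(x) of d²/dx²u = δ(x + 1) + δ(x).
\frac{|x + 1|}{2} + \frac{|x|}{2}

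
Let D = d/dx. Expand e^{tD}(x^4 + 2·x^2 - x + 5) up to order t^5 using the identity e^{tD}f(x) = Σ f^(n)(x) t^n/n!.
t^{4} + 4 t^{3} x + t^{2} \left(6 x^{2} + 2\right) + t \left(4 x^{3} + 4 x - 1\right) + x^{4} + 2 x^{2} - x + 5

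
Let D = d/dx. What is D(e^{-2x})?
- 2 e^{- 2 x}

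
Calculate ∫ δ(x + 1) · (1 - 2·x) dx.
3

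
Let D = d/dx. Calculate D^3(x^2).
0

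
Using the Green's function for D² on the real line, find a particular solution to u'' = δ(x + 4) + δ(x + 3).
\frac{|x + 4|}{2} + \frac{|x + 3|}{2}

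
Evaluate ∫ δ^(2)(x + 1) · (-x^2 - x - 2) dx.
-2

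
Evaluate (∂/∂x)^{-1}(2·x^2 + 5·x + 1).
\frac{2 x^{3}}{3} + \frac{5 x^{2}}{2} + x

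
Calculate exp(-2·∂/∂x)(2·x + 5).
2 x + 1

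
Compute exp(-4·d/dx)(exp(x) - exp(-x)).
- e^{4 - x} + e^{x - 4}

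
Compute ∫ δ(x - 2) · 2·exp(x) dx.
2 e^{2}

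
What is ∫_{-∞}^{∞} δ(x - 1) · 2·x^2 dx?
2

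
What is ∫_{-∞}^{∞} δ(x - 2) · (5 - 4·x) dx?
-3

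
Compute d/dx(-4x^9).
- 36 x^{8}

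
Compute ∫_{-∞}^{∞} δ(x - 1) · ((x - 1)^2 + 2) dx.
2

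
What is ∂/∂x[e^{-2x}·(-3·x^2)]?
6 x \left(x - 1\right) e^{- 2 x}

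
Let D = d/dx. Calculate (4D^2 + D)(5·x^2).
10 x + 40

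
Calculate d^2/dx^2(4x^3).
24 x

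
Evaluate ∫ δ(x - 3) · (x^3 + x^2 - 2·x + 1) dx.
31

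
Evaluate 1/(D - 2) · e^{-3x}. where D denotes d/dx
- \frac{e^{- 3 x}}{5}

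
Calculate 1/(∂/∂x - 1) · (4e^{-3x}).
- e^{- 3 x}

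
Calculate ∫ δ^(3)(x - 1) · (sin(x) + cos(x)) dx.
- \sin{\left(1 \right)} + \cos{\left(1 \right)}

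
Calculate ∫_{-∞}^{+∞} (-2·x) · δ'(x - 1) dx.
2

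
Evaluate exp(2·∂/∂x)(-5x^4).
- 5 x^{4} - 40 x^{3} - 120 x^{2} - 160 x - 80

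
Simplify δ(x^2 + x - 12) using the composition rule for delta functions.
\frac{\delta(x - 3) + \delta(x + 4)}{7}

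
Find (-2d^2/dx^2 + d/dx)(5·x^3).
15 x \left(x - 4\right)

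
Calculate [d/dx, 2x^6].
12 x^{5}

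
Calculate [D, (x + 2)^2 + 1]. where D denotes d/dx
2 x + 4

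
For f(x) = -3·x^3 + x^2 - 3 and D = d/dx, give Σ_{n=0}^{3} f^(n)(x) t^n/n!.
- 3 t^{3} - t^{2} \left(9 x - 1\right) - t x \left(9 x - 2\right) - 3 x^{3} + x^{2} - 3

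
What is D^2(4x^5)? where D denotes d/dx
80 x^{3}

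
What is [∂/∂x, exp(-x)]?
- e^{- x}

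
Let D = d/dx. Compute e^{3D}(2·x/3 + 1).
\frac{2 x}{3} + 3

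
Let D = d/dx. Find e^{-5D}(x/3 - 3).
\frac{x}{3} - \frac{14}{3}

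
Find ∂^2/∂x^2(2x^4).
24 x^{2}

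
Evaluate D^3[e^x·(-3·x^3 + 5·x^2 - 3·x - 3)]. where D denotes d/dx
x \left(- 3 x^{2} - 22 x - 27\right) e^{x}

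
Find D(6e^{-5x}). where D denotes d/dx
- 30 e^{- 5 x}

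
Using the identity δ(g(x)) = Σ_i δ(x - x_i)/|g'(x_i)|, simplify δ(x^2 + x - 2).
\frac{\delta(x - 1) + \delta(x + 2)}{3}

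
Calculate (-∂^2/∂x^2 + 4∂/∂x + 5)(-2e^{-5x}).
80 e^{- 5 x}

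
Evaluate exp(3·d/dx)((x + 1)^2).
x^{2} + 8 x + 16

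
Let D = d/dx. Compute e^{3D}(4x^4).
4 x^{4} + 48 x^{3} + 216 x^{2} + 432 x + 324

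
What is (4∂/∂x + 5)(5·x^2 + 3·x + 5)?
25 x^{2} + 55 x + 37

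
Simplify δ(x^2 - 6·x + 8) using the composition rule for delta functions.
\frac{\delta(x - 2) + \delta(x - 4)}{2}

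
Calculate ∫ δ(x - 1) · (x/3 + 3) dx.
\frac{10}{3}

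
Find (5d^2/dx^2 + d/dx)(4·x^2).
8 x + 40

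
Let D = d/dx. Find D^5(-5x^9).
- 75600 x^{4}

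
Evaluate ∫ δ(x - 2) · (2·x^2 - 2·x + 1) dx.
5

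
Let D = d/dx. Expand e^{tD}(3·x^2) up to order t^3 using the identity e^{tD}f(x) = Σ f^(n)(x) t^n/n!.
3 t^{2} + 6 t x + 3 x^{2}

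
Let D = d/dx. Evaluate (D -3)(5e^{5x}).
10 e^{5 x}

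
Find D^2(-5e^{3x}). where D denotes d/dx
- 45 e^{3 x}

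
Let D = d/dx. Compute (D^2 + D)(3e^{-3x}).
18 e^{- 3 x}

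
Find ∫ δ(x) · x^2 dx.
0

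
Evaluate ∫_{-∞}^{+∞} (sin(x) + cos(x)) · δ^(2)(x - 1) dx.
- \sin{\left(1 \right)} - \cos{\left(1 \right)}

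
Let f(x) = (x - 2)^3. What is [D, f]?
3 \left(x - 2\right)^{2}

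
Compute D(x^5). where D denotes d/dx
5 x^{4}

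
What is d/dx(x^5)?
5 x^{4}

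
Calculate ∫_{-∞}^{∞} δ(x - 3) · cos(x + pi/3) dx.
\cos{\left(\frac{\pi}{3} + 3 \right)}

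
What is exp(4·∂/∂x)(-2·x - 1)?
- 2 x - 9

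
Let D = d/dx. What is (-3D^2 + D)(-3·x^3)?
9 x \left(6 - x\right)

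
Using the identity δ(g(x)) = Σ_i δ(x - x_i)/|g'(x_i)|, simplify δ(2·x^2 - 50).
\frac{\delta(x - 5) + \delta(x + 5)}{20}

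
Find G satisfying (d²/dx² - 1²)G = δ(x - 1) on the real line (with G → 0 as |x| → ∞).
-\frac{e^{-|x - 1|}}{2}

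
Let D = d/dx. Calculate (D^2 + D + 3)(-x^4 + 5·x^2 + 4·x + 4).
- 3 x^{4} - 4 x^{3} + 3 x^{2} + 22 x + 26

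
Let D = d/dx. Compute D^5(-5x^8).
- 33600 x^{3}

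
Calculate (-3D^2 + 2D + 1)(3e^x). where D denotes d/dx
0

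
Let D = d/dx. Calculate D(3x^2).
6 x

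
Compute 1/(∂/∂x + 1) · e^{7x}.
\frac{e^{7 x}}{8}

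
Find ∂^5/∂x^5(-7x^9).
- 105840 x^{4}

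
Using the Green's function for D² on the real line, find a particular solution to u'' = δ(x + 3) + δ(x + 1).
\frac{|x + 3|}{2} + \frac{|x + 1|}{2}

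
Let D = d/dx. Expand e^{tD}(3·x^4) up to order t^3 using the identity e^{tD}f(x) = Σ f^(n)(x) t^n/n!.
3 x \left(4 t^{3} + 6 t^{2} x + 4 t x^{2} + x^{3}\right)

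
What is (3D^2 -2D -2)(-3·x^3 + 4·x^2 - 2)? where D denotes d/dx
6 x^{3} + 10 x^{2} - 70 x + 28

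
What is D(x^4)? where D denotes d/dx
4 x^{3}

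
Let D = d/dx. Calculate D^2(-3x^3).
- 18 x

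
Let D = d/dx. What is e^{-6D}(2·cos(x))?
2 \cos{\left(x - 6 \right)}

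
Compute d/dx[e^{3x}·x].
\left(3 x + 1\right) e^{3 x}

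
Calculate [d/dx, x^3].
3 x^{2}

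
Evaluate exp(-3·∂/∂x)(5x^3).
5 x^{3} - 45 x^{2} + 135 x - 135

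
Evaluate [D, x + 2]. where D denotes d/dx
1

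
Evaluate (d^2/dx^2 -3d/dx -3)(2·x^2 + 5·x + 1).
- 6 x^{2} - 27 x - 14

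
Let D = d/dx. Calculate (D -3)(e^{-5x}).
- 8 e^{- 5 x}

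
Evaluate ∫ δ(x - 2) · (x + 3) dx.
5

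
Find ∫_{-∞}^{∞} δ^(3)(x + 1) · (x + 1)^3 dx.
-6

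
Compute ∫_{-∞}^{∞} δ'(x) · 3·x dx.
-3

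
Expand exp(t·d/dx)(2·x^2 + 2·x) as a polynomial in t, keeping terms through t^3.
2 t^{2} + 2 t \left(2 x + 1\right) + 2 x^{2} + 2 x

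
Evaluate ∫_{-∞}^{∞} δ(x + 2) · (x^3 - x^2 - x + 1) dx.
-9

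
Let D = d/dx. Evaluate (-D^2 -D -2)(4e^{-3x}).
- 32 e^{- 3 x}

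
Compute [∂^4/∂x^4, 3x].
12\frac{d^{3}}{dx^{3}}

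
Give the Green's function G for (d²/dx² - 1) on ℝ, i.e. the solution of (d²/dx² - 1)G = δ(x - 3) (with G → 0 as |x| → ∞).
-\frac{e^{-|x - 3|}}{2}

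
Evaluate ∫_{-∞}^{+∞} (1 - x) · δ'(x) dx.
1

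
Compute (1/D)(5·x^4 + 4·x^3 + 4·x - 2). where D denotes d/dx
x^{5} + x^{4} + 2 x^{2} - 2 x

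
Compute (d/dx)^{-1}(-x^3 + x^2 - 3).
- \frac{x^{4}}{4} + \frac{x^{3}}{3} - 3 x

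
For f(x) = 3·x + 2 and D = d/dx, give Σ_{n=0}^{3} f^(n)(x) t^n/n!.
3 t + 3 x + 2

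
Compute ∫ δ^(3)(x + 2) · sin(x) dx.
\cos{\left(2 \right)}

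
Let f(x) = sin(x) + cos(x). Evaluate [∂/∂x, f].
- \sin{\left(x \right)} + \cos{\left(x \right)}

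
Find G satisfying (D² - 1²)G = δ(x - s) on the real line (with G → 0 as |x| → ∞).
-\frac{e^{-|x-s|}}{2}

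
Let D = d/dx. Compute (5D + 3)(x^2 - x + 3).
3 x^{2} + 7 x + 4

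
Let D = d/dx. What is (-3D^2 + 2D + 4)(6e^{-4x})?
- 312 e^{- 4 x}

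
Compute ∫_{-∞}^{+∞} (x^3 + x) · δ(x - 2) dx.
10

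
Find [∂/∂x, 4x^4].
16 x^{3}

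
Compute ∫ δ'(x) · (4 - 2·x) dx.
2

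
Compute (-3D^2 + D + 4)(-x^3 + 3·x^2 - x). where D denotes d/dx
- 4 x^{3} + 9 x^{2} + 20 x - 19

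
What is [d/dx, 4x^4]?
16 x^{3}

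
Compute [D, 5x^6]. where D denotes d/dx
30 x^{5}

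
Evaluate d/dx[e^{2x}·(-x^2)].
2 x \left(- x - 1\right) e^{2 x}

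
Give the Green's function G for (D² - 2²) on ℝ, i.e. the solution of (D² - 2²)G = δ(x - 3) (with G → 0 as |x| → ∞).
-\frac{e^{-2|x - 3|}}{4}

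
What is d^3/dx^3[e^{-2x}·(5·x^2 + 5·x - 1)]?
8 \left(- 5 x^{2} + 10 x + 1\right) e^{- 2 x}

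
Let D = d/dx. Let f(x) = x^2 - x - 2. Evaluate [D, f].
2 x - 1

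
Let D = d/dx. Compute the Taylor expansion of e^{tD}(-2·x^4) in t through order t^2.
2 x^{2} \left(- 6 t^{2} - 4 t x - x^{2}\right)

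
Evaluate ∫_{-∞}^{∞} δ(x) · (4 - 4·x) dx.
4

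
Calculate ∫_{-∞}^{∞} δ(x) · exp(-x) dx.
1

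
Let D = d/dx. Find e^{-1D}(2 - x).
3 - x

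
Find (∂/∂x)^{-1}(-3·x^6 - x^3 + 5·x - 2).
- \frac{3 x^{7}}{7} - \frac{x^{4}}{4} + \frac{5 x^{2}}{2} - 2 x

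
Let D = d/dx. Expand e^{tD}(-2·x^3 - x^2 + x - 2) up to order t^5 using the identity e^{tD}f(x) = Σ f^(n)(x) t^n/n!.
- 2 t^{3} - t^{2} \left(6 x + 1\right) - t \left(6 x^{2} + 2 x - 1\right) - 2 x^{3} - x^{2} + x - 2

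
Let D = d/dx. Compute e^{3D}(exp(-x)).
e^{- x - 3}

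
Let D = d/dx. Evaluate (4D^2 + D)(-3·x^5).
15 x^{3} \left(- x - 16\right)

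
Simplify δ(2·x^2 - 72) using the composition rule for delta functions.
\frac{\delta(x - 6) + \delta(x + 6)}{24}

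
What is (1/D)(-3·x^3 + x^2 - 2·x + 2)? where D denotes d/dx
- \frac{3 x^{4}}{4} + \frac{x^{3}}{3} - x^{2} + 2 x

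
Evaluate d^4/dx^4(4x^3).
0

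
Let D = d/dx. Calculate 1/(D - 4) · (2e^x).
- \frac{2 e^{x}}{3}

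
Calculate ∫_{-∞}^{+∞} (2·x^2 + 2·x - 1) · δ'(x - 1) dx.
-6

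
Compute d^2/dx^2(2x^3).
12 x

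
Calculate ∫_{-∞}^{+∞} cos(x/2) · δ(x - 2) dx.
\cos{\left(1 \right)}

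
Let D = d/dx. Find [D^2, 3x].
6D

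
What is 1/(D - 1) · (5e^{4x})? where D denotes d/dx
\frac{5 e^{4 x}}{3}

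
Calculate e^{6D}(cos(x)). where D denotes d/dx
\cos{\left(x + 6 \right)}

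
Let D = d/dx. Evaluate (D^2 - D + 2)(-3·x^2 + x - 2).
- 6 x^{2} + 8 x - 11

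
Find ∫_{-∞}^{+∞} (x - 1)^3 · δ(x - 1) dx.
0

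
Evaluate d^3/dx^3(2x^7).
420 x^{4}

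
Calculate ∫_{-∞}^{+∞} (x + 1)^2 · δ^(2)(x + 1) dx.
2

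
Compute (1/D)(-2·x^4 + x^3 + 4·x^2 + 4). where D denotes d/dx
- \frac{2 x^{5}}{5} + \frac{x^{4}}{4} + \frac{4 x^{3}}{3} + 4 x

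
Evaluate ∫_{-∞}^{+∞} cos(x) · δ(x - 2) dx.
\cos{\left(2 \right)}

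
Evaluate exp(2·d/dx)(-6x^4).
- 6 x^{4} - 48 x^{3} - 144 x^{2} - 192 x - 96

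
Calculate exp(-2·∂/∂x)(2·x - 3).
2 x - 7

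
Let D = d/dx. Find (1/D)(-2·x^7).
- \frac{x^{8}}{4}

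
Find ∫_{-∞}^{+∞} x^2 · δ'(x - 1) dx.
-2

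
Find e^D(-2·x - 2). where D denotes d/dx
- 2 x - 4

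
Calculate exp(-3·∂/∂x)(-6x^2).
- 6 x^{2} + 36 x - 54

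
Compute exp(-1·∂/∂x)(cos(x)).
\cos{\left(x - 1 \right)}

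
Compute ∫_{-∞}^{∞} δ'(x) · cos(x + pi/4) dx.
\frac{\sqrt{2}}{2}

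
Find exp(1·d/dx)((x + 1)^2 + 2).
x^{2} + 4 x + 6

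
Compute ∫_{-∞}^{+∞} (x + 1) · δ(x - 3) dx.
4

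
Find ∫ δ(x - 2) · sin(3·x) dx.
\sin{\left(6 \right)}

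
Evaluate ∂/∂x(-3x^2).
- 6 x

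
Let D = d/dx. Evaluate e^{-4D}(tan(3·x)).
\tan{\left(3 x - 12 \right)}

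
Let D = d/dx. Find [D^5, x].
5D^{4}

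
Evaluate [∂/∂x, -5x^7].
- 35 x^{6}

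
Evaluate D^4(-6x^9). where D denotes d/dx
- 18144 x^{5}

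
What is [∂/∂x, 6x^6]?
36 x^{5}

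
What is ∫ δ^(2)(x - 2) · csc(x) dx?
\left(2 \cot^{2}{\left(2 \right)} + 1\right) \csc{\left(2 \right)}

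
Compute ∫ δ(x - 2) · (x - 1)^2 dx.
1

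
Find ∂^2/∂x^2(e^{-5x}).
25 e^{- 5 x}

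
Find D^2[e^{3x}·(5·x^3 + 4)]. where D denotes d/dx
\left(45 x^{3} + 90 x^{2} + 30 x + 36\right) e^{3 x}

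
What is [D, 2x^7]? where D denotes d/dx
14 x^{6}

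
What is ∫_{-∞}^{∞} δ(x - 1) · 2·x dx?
2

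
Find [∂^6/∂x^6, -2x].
-12\frac{d^{5}}{dx^{5}}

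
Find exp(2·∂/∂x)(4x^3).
4 x^{3} + 24 x^{2} + 48 x + 32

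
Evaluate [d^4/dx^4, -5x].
-20\frac{d^{3}}{dx^{3}}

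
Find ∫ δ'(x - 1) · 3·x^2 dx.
-6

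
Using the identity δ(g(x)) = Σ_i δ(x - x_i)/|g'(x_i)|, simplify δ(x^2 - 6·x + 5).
\frac{\delta(x - 5) + \delta(x - 1)}{4}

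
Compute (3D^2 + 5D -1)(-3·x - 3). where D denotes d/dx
3 x - 12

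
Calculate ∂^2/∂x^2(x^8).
56 x^{6}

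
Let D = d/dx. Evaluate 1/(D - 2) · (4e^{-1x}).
- \frac{4 e^{- x}}{3}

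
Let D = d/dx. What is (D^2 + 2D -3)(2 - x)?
3 x - 8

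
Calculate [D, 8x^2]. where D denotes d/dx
16 x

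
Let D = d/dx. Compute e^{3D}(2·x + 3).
2 x + 9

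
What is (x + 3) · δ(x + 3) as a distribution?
0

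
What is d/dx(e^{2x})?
2 e^{2 x}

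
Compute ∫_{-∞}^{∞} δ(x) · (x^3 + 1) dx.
1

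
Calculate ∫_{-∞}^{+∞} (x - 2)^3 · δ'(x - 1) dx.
-3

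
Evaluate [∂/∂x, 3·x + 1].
3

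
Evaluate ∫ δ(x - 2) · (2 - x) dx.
0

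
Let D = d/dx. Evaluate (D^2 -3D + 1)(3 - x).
6 - x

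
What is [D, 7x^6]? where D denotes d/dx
42 x^{5}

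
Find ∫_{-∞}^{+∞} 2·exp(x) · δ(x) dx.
2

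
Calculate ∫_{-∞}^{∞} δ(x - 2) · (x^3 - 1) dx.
7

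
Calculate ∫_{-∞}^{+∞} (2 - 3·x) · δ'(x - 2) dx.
3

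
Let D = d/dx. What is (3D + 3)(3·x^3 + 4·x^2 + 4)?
9 x^{3} + 39 x^{2} + 24 x + 12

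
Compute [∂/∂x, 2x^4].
8 x^{3}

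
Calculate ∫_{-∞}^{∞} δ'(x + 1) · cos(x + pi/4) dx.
\cos{\left(\frac{\pi}{4} + 1 \right)}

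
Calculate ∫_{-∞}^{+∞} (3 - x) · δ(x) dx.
3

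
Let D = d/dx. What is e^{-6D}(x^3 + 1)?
x^{3} - 18 x^{2} + 108 x - 215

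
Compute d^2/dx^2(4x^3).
24 x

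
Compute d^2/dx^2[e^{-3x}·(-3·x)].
9 \left(2 - 3 x\right) e^{- 3 x}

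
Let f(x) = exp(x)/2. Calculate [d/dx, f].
\frac{e^{x}}{2}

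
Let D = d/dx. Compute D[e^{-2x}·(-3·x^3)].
x^{2} \left(6 x - 9\right) e^{- 2 x}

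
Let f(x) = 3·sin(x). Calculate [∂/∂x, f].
3 \cos{\left(x \right)}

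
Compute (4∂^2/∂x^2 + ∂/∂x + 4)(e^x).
9 e^{x}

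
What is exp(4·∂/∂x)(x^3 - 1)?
x^{3} + 12 x^{2} + 48 x + 63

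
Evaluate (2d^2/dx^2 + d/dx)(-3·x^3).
9 x \left(- x - 4\right)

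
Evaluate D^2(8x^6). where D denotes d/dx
240 x^{4}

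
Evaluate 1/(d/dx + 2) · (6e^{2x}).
\frac{3 e^{2 x}}{2}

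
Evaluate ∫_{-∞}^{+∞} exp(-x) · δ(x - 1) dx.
e^{-1}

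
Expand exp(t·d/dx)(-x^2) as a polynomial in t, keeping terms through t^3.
- t^{2} - 2 t x - x^{2}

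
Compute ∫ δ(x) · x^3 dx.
0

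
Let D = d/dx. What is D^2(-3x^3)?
- 18 x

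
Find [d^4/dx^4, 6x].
24\frac{d^{3}}{dx^{3}}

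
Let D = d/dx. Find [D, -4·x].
-4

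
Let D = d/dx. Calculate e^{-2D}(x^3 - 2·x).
x^{3} - 6 x^{2} + 10 x - 4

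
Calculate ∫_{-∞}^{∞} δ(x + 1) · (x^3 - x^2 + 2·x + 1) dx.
-3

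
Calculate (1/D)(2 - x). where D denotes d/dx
- \frac{x^{2}}{2} + 2 x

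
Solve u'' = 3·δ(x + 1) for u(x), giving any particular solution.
\frac{3|x + 1|}{2}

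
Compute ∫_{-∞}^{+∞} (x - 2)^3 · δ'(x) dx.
-12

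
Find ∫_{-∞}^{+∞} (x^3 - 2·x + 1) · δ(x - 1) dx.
0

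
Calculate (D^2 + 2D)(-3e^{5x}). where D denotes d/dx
- 105 e^{5 x}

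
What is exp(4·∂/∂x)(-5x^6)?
- 5 x^{6} - 120 x^{5} - 1200 x^{4} - 6400 x^{3} - 19200 x^{2} - 30720 x - 20480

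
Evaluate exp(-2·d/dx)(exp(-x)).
e^{2 - x}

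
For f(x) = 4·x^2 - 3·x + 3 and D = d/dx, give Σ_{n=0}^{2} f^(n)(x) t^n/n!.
4 t^{2} + t \left(8 x - 3\right) + 4 x^{2} - 3 x + 3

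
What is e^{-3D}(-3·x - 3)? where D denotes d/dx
6 - 3 x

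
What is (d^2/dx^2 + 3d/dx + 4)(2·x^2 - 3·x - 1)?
8 x^{2} - 9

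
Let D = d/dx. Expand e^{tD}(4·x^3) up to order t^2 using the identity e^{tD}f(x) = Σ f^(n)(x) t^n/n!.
4 x \left(3 t^{2} + 3 t x + x^{2}\right)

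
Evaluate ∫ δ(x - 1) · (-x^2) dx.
-1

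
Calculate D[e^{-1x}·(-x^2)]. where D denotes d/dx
x \left(x - 2\right) e^{- x}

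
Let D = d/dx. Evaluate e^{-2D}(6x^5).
6 x^{5} - 60 x^{4} + 240 x^{3} - 480 x^{2} + 480 x - 192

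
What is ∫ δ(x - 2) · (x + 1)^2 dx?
9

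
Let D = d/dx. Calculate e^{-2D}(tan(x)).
\tan{\left(x - 2 \right)}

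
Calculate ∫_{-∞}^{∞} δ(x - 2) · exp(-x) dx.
e^{-2}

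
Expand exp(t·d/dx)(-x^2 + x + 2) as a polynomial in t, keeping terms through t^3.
- t^{2} - t \left(2 x - 1\right) - x^{2} + x + 2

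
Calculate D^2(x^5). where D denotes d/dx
20 x^{3}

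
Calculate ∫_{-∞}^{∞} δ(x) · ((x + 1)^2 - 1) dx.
0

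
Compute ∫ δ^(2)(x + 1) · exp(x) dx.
e^{-1}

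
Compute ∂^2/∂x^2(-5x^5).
- 100 x^{3}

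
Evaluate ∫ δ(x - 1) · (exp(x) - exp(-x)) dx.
2 \sinh{\left(1 \right)}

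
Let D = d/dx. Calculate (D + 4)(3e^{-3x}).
3 e^{- 3 x}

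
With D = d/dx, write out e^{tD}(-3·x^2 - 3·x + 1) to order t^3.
- 3 t^{2} - 3 t \left(2 x + 1\right) - 3 x^{2} - 3 x + 1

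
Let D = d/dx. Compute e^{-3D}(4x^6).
4 x^{6} - 72 x^{5} + 540 x^{4} - 2160 x^{3} + 4860 x^{2} - 5832 x + 2916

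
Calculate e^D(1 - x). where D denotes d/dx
- x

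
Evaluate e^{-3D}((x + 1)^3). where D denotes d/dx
x^{3} - 6 x^{2} + 12 x - 8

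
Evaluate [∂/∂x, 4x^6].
24 x^{5}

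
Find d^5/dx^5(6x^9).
90720 x^{4}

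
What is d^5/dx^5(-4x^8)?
- 26880 x^{3}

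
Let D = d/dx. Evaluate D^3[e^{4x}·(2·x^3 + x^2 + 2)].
\left(128 x^{3} + 352 x^{2} + 240 x + 164\right) e^{4 x}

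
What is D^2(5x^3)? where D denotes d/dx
30 x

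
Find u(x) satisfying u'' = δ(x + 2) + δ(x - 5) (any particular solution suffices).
\frac{|x + 2|}{2} + \frac{|x - 5|}{2}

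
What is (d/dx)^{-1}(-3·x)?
- \frac{3 x^{2}}{2}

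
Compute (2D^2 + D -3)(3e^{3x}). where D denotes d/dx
54 e^{3 x}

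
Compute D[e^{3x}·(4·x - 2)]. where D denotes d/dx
\left(12 x - 2\right) e^{3 x}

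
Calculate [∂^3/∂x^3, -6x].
-18\frac{d^{2}}{dx^{2}}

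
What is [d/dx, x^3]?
3 x^{2}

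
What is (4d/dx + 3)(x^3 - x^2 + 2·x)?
3 x^{3} + 9 x^{2} - 2 x + 8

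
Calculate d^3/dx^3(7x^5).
420 x^{2}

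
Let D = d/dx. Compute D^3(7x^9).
3528 x^{6}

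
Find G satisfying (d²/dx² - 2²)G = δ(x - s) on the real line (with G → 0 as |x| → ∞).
-\frac{e^{-2|x-s|}}{4}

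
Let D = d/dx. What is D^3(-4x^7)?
- 840 x^{4}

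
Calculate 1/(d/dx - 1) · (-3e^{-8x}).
\frac{e^{- 8 x}}{3}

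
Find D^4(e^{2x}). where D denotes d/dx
16 e^{2 x}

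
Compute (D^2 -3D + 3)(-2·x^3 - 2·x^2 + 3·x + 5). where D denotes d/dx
- 6 x^{3} + 12 x^{2} + 9 x + 2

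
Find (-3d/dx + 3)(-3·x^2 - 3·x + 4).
- 9 x^{2} + 9 x + 21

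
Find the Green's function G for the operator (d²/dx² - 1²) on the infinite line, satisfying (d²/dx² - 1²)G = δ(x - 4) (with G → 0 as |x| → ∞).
-\frac{e^{-|x - 4|}}{2}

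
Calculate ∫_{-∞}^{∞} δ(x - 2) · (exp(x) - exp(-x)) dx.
2 \sinh{\left(2 \right)}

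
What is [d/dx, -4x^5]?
- 20 x^{4}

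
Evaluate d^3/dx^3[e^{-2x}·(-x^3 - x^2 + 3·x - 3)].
2 \left(4 x^{3} - 14 x^{2} - 6 x + 33\right) e^{- 2 x}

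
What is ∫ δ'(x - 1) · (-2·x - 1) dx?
2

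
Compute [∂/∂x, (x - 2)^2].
2 x - 4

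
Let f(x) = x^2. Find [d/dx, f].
2 x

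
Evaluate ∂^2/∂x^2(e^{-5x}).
25 e^{- 5 x}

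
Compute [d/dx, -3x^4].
- 12 x^{3}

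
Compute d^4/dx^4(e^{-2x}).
16 e^{- 2 x}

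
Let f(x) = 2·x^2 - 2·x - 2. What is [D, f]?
4 x - 2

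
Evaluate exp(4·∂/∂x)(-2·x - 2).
- 2 x - 10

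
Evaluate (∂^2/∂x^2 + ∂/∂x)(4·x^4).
16 x^{2} \left(x + 3\right)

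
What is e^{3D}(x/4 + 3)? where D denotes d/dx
\frac{x}{4} + \frac{15}{4}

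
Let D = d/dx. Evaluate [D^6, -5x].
-30D^{5}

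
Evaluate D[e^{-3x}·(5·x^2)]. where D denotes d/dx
5 x \left(2 - 3 x\right) e^{- 3 x}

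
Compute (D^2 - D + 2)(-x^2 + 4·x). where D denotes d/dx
- 2 x^{2} + 10 x - 6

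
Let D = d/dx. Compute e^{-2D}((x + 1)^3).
x^{3} - 3 x^{2} + 3 x - 1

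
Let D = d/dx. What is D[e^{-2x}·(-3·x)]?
3 \left(2 x - 1\right) e^{- 2 x}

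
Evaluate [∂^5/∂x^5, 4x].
20\frac{d^{4}}{dx^{4}}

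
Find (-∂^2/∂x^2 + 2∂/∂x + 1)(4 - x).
2 - x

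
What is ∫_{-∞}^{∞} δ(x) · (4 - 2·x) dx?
4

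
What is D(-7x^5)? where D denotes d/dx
- 35 x^{4}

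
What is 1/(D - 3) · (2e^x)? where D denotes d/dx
- e^{x}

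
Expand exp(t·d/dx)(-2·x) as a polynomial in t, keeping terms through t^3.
- 2 t - 2 x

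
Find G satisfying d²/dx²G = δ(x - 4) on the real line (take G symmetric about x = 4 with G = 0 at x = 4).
\frac{|x - 4|}{2}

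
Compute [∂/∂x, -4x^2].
- 8 x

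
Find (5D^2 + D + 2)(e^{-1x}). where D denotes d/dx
6 e^{- x}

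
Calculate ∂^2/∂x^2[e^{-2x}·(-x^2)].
2 \left(- 2 x^{2} + 4 x - 1\right) e^{- 2 x}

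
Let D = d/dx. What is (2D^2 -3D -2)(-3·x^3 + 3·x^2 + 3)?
6 x^{3} + 21 x^{2} - 54 x + 6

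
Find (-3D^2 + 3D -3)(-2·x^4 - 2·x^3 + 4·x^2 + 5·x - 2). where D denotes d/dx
6 x^{4} - 18 x^{3} + 42 x^{2} + 45 x - 3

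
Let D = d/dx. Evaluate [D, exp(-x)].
- e^{- x}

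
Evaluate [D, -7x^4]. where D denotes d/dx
- 28 x^{3}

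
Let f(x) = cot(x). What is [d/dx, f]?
- \frac{1}{\sin^{2}{\left(x \right)}}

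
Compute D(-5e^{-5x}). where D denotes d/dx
25 e^{- 5 x}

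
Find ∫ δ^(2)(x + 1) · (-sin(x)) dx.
- \sin{\left(1 \right)}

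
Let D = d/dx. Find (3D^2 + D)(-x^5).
5 x^{3} \left(- x - 12\right)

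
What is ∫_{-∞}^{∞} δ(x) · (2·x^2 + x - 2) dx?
-2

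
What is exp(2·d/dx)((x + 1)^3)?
x^{3} + 9 x^{2} + 27 x + 27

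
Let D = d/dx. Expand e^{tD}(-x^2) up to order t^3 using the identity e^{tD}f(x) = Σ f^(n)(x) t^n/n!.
- t^{2} - 2 t x - x^{2}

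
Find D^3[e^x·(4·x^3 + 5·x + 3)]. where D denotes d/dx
\left(4 x^{3} + 36 x^{2} + 77 x + 42\right) e^{x}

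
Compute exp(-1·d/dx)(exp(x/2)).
e^{\frac{x}{2} - \frac{1}{2}}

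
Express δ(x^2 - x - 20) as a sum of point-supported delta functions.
\frac{\delta(x - 5) + \delta(x + 4)}{9}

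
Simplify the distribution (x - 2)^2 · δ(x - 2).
0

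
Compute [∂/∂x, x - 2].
1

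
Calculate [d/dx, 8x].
8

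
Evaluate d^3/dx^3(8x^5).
480 x^{2}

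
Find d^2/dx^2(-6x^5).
- 120 x^{3}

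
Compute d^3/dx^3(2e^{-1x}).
- 2 e^{- x}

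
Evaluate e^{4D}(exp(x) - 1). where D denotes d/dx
e^{x + 4} - 1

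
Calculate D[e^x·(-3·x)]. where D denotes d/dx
3 \left(- x - 1\right) e^{x}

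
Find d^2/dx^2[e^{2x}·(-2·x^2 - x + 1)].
\left(- 8 x^{2} - 20 x - 4\right) e^{2 x}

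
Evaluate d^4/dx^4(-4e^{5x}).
- 2500 e^{5 x}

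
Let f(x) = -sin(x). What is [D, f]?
- \cos{\left(x \right)}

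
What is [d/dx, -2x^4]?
- 8 x^{3}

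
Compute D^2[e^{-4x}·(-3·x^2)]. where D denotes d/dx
6 \left(- 8 x^{2} + 8 x - 1\right) e^{- 4 x}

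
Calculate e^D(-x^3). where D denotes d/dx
- x^{3} - 3 x^{2} - 3 x - 1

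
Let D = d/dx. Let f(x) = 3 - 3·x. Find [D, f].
-3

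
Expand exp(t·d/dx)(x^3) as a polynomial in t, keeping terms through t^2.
x \left(3 t^{2} + 3 t x + x^{2}\right)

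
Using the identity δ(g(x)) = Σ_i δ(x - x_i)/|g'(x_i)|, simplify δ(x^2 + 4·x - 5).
\frac{\delta(x - 1) + \delta(x + 5)}{6}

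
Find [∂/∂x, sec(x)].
\tan{\left(x \right)} \sec{\left(x \right)}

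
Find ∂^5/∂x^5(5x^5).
600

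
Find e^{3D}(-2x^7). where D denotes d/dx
- 2 x^{7} - 42 x^{6} - 378 x^{5} - 1890 x^{4} - 5670 x^{3} - 10206 x^{2} - 10206 x - 4374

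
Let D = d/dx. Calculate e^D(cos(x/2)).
\cos{\left(\frac{x}{2} + \frac{1}{2} \right)}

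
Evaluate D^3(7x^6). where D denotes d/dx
840 x^{3}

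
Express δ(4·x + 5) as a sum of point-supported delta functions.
\frac{\delta(x + 5/4)}{4}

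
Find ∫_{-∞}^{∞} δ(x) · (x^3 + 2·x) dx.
0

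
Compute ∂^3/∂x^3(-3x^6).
- 360 x^{3}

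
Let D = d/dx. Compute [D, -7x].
-7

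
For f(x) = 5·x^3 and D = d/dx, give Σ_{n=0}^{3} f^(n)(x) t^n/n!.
5 t^{3} + 15 t^{2} x + 15 t x^{2} + 5 x^{3}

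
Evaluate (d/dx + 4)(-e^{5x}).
- 9 e^{5 x}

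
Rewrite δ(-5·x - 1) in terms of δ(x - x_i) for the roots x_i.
\frac{\delta(x + 1/5)}{5}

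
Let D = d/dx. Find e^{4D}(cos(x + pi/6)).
\cos{\left(x + \frac{\pi}{6} + 4 \right)}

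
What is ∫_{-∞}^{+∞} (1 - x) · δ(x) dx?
1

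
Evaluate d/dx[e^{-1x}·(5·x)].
5 \left(1 - x\right) e^{- x}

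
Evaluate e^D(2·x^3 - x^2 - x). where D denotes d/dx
x \left(2 x^{2} + 5 x + 3\right)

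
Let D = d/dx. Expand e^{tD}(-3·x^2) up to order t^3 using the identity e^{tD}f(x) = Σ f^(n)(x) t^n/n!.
- 3 t^{2} - 6 t x - 3 x^{2}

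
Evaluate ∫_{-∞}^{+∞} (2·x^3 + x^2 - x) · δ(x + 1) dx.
0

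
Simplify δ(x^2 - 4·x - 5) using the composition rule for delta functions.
\frac{\delta(x + 1) + \delta(x - 5)}{6}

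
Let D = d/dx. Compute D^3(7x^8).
2352 x^{5}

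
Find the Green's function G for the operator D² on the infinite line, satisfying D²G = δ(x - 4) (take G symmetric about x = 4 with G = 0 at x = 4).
\frac{|x - 4|}{2}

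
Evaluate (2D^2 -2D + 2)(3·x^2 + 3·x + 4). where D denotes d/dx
6 x^{2} - 6 x + 14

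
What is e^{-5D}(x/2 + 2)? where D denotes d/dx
\frac{x}{2} - \frac{1}{2}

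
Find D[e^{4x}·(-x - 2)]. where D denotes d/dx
\left(- 4 x - 9\right) e^{4 x}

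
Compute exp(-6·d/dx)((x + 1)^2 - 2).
x^{2} - 10 x + 23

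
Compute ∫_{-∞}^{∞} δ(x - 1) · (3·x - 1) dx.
2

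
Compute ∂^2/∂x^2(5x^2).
10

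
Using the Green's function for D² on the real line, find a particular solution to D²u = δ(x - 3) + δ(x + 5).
\frac{|x - 3|}{2} + \frac{|x + 5|}{2}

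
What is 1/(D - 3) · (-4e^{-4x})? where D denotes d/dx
\frac{4 e^{- 4 x}}{7}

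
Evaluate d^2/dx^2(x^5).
20 x^{3}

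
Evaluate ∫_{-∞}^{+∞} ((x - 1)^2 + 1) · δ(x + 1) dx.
5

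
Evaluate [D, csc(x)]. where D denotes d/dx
- \cot{\left(x \right)} \csc{\left(x \right)}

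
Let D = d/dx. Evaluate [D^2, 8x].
16D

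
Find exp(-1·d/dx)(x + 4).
x + 3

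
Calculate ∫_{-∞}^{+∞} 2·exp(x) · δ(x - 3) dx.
2 e^{3}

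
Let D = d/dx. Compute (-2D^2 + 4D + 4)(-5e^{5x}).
130 e^{5 x}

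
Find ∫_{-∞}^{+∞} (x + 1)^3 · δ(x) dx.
1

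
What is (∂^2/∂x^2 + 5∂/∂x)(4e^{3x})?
96 e^{3 x}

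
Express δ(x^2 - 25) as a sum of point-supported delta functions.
\frac{\delta(x - 5) + \delta(x + 5)}{10}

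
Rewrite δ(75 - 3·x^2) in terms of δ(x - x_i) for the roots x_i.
\frac{\delta(x - 5) + \delta(x + 5)}{30}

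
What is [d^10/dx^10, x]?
10\frac{d^{9}}{dx^{9}}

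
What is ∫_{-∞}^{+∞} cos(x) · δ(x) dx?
1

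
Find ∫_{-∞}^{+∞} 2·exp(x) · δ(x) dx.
2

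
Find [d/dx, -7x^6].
- 42 x^{5}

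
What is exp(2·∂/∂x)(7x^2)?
7 x^{2} + 28 x + 28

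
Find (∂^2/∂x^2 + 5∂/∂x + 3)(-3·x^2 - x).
- 9 x^{2} - 33 x - 11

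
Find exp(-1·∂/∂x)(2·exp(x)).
2 e^{x - 1}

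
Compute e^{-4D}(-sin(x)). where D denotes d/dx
- \sin{\left(x - 4 \right)}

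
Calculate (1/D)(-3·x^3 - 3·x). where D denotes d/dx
- \frac{3 x^{4}}{4} - \frac{3 x^{2}}{2}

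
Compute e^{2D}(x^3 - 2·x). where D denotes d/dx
x^{3} + 6 x^{2} + 10 x + 4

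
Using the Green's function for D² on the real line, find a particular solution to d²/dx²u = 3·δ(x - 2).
\frac{3|x - 2|}{2}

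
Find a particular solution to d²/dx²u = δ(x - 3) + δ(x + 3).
\frac{|x - 3|}{2} + \frac{|x + 3|}{2}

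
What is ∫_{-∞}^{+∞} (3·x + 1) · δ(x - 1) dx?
4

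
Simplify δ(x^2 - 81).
\frac{\delta(x - 9) + \delta(x + 9)}{18}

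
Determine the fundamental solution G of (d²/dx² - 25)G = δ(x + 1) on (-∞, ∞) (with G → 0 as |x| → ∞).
-\frac{e^{-5|x + 1|}}{10}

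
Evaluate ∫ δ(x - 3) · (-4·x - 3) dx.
-15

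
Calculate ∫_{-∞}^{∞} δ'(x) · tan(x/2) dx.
- \frac{1}{2}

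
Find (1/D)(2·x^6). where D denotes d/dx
\frac{2 x^{7}}{7}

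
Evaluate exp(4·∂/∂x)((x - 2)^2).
x^{2} + 4 x + 4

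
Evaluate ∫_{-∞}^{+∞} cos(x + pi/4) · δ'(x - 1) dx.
\sin{\left(\frac{\pi}{4} + 1 \right)}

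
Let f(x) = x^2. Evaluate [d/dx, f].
2 x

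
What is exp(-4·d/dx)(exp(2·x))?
e^{2 x - 8}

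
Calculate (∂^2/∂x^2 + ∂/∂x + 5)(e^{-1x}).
5 e^{- x}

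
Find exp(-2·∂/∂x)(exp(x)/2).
\frac{e^{x - 2}}{2}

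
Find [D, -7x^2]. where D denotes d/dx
- 14 x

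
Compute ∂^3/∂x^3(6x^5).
360 x^{2}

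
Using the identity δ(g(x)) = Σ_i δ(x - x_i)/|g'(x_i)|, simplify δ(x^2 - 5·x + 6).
\frac{\delta(x - 2) + \delta(x - 3)}{1}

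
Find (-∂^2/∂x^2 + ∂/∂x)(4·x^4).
16 x^{2} \left(x - 3\right)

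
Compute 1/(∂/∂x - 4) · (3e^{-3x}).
- \frac{3 e^{- 3 x}}{7}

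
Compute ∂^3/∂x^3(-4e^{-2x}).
32 e^{- 2 x}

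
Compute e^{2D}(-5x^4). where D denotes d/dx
- 5 x^{4} - 40 x^{3} - 120 x^{2} - 160 x - 80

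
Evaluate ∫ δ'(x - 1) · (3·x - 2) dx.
-3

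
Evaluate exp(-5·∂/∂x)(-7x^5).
- 7 x^{5} + 175 x^{4} - 1750 x^{3} + 8750 x^{2} - 21875 x + 21875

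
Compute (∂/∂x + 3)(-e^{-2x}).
- e^{- 2 x}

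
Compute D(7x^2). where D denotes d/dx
14 x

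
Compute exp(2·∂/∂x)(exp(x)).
e^{x + 2}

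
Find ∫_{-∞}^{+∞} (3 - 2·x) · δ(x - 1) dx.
1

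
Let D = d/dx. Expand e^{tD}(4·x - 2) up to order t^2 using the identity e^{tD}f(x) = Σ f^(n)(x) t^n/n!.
4 t + 4 x - 2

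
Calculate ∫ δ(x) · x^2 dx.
0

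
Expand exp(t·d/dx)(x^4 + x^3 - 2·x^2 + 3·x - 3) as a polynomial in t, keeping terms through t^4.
t^{4} + t^{3} \left(4 x + 1\right) + t^{2} \left(6 x^{2} + 3 x - 2\right) + t \left(4 x^{3} + 3 x^{2} - 4 x + 3\right) + x^{4} + x^{3} - 2 x^{2} + 3 x - 3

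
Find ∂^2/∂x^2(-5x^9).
- 360 x^{7}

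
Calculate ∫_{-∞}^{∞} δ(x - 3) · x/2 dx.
\frac{3}{2}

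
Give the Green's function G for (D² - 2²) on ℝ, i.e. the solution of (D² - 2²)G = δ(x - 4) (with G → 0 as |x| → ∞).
-\frac{e^{-2|x - 4|}}{4}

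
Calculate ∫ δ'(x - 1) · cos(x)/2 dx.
\frac{\sin{\left(1 \right)}}{2}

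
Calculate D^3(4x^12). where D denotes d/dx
5280 x^{9}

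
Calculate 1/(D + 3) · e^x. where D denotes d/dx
\frac{e^{x}}{4}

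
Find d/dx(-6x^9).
- 54 x^{8}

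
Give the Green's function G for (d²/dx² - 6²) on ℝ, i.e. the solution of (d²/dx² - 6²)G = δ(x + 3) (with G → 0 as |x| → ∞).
-\frac{e^{-6|x + 3|}}{12}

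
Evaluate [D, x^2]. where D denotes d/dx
2 x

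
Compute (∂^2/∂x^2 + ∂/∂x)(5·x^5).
25 x^{3} \left(x + 4\right)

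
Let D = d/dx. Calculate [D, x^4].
4 x^{3}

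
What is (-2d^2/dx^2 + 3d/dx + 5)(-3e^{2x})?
- 9 e^{2 x}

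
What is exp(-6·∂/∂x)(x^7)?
x^{7} - 42 x^{6} + 756 x^{5} - 7560 x^{4} + 45360 x^{3} - 163296 x^{2} + 326592 x - 279936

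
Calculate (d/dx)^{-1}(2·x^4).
\frac{2 x^{5}}{5}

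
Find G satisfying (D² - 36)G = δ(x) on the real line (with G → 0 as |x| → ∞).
-\frac{e^{-6|x|}}{12}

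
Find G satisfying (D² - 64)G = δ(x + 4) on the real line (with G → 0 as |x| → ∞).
-\frac{e^{-8|x + 4|}}{16}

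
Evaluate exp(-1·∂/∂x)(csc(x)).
\csc{\left(x - 1 \right)}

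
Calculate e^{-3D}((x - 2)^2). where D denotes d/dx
x^{2} - 10 x + 25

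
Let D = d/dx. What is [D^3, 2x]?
6D^{2}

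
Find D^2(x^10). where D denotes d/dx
90 x^{8}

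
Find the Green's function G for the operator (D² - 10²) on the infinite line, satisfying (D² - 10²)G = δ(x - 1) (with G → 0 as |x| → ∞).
-\frac{e^{-10|x - 1|}}{20}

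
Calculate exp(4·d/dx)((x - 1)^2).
x^{2} + 6 x + 9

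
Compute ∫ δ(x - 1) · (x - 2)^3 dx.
-1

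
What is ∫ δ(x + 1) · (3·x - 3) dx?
-6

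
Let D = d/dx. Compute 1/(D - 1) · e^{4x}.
\frac{e^{4 x}}{3}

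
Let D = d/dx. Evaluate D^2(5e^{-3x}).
45 e^{- 3 x}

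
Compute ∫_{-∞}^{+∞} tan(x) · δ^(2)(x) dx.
0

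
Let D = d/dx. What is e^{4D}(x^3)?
x^{3} + 12 x^{2} + 48 x + 64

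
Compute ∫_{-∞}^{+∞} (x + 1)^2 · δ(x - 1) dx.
4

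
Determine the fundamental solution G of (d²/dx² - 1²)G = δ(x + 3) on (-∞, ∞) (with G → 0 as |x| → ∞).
-\frac{e^{-|x + 3|}}{2}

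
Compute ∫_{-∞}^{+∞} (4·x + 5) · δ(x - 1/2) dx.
7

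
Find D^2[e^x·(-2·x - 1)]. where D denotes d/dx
\left(- 2 x - 5\right) e^{x}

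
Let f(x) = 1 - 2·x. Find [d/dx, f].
-2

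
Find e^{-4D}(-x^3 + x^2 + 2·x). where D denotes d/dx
- x^{3} + 13 x^{2} - 54 x + 72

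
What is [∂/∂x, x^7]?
7 x^{6}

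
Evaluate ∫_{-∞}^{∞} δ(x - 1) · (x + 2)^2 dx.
9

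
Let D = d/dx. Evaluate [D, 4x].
4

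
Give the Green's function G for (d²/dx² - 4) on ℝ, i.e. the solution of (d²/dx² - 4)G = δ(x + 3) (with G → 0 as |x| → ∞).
-\frac{e^{-2|x + 3|}}{4}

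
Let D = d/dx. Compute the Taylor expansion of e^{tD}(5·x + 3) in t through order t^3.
5 t + 5 x + 3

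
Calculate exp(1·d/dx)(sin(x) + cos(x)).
\sqrt{2} \sin{\left(x + \frac{\pi}{4} + 1 \right)}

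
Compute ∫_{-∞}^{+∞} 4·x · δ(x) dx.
0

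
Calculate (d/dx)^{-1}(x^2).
\frac{x^{3}}{3}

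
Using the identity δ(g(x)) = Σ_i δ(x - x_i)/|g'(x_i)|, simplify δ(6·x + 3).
\frac{\delta(x + 1/2)}{6}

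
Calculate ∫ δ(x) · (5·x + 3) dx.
3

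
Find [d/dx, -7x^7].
- 49 x^{6}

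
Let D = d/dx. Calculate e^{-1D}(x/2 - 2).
\frac{x}{2} - \frac{5}{2}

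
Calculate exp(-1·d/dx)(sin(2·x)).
\sin{\left(2 x - 2 \right)}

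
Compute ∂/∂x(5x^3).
15 x^{2}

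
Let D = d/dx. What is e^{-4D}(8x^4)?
8 x^{4} - 128 x^{3} + 768 x^{2} - 2048 x + 2048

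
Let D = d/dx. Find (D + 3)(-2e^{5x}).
- 16 e^{5 x}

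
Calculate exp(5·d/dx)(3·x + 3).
3 x + 18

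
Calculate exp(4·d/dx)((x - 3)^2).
x^{2} + 2 x + 1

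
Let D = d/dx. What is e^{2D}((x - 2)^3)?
x^{3}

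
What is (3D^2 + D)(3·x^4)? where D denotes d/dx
12 x^{2} \left(x + 9\right)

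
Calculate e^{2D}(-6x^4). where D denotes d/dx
- 6 x^{4} - 48 x^{3} - 144 x^{2} - 192 x - 96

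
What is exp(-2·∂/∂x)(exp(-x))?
e^{2 - x}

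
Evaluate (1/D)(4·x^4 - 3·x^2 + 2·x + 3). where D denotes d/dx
\frac{4 x^{5}}{5} - x^{3} + x^{2} + 3 x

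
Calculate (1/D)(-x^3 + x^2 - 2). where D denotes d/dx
- \frac{x^{4}}{4} + \frac{x^{3}}{3} - 2 x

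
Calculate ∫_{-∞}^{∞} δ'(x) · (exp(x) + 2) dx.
-1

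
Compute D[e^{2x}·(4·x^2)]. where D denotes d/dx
8 x \left(x + 1\right) e^{2 x}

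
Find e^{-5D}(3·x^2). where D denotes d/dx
3 x^{2} - 30 x + 75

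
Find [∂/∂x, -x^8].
- 8 x^{7}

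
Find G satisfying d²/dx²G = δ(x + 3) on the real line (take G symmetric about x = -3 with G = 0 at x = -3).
\frac{|x + 3|}{2}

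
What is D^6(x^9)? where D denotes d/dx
60480 x^{3}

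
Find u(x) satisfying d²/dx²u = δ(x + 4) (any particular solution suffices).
\frac{|x + 4|}{2}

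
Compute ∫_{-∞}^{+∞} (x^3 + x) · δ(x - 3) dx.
30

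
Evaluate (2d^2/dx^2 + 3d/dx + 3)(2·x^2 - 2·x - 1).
6 x^{2} + 6 x - 1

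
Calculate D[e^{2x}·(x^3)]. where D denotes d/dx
x^{2} \left(2 x + 3\right) e^{2 x}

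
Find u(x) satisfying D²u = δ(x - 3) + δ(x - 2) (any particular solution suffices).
\frac{|x - 3|}{2} + \frac{|x - 2|}{2}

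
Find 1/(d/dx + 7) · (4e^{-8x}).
- 4 e^{- 8 x}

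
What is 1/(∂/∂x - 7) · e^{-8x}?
- \frac{e^{- 8 x}}{15}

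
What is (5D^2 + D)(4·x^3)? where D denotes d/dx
12 x \left(x + 10\right)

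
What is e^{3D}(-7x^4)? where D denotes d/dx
- 7 x^{4} - 84 x^{3} - 378 x^{2} - 756 x - 567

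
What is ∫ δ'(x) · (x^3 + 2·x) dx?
-2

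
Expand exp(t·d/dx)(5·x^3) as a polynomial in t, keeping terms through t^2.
5 x \left(3 t^{2} + 3 t x + x^{2}\right)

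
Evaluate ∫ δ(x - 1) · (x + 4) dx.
5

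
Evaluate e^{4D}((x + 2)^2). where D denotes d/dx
x^{2} + 12 x + 36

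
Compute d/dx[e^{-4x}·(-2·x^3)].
x^{2} \left(8 x - 6\right) e^{- 4 x}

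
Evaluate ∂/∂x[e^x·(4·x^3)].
4 x^{2} \left(x + 3\right) e^{x}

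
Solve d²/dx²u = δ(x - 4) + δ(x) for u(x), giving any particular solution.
\frac{|x - 4|}{2} + \frac{|x|}{2}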